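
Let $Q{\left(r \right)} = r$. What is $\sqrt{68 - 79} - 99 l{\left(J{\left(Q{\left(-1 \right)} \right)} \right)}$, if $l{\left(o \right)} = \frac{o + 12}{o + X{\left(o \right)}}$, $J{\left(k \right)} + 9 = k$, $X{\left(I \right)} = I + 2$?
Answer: $11 + i \sqrt{11} \approx 11.0 + 3.3166 i$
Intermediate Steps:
$X{\left(I \right)} = 2 + I$
$J{\left(k \right)} = -9 + k$
$l{\left(o \right)} = \frac{12 + o}{2 + 2 o}$ ($l{\left(o \right)} = \frac{o + 12}{o + \left(2 + o\right)} = \frac{12 + o}{2 + 2 o}$)
$\sqrt{68 - 79} - 99 l{\left(J{\left(Q{\left(-1 \right)} \right)} \right)} = \sqrt{68 - 79} - 99 \frac{12 - 10}{2 \left(1 - 10\right)} = \sqrt{-11} - 99 \frac{12 - 10}{2 \left(1 - 10\right)} = i \sqrt{11} - 99 \cdot \frac{1}{2} \frac{1}{-9} \cdot 2 = i \sqrt{11} - 99 \cdot \frac{1}{2} \left(- \frac{1}{9}\right) 2 = i \sqrt{11} - -11 = i \sqrt{11} + 11 = 11 + i \sqrt{11}$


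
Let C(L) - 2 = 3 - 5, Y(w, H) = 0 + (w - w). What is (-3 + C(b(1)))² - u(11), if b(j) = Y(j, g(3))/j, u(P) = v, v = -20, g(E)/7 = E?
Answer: 29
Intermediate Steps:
g(E) = 7*E
Y(w, H) = 0 (Y(w, H) = 0 + 0 = 0)
u(P) = -20
b(j) = 0 (b(j) = 0/j = 0)
C(L) = 0 (C(L) = 2 + (3 - 5) = 2 - 2 = 0)
(-3 + C(b(1)))² - u(11) = (-3 + 0)² - 1*(-20) = (-3)² + 20 = 9 + 20 = 29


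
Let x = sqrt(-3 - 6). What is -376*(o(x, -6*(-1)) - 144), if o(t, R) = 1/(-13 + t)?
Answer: 4821260/89 + 564*I/89 ≈ 54171.0 + 6.3371*I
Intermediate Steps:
x = 3*I (x = sqrt(-9) = 3*I ≈ 3.0*I)
-376*(o(x, -6*(-1)) - 144) = -376*(1/(-13 + 3*I) - 144) = -376*((-13 - 3*I)/178 - 144) = -376*(-144 + (-13 - 3*I)/178) = 54144 - 188*(-13 - 3*I)/89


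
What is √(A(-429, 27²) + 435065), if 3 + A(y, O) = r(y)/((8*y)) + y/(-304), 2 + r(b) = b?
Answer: √462481595865861/32604 ≈ 659.59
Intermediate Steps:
r(b) = -2 + b
A(y, O) = -3 - y/304 + (-2 + y)/(8*y) (A(y, O) = -3 + ((-2 + y)/((8*y)) + y/(-304)) = -3 + ((-2 + y)*(1/(8*y)) + y*(-1/304)) = -3 + ((-2 + y)/(8*y) - y/304) = -3 + (-y/304 + (-2 + y)/(8*y)) = -3 - y/304 + (-2 + y)/(8*y))
√(A(-429, 27²) + 435065) = √((1/304)*(-76 - 1*(-429)² - 874*(-429))/(-429) + 435065) = √((1/304)*(-1/429)*(-76 - 1*184041 + 374946) + 435065) = √((1/304)*(-1/429)*(-76 - 184041 + 374946) + 435065) = √((1/304)*(-1/429)*190829 + 435065) = √(-190829/130416 + 435065) = √(56739246211/130416) = √462481595865861/32604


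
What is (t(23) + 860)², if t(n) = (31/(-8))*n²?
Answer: 90611361/64 ≈ 1.4158e+6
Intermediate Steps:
t(n) = -31*n²/8 (t(n) = (31*(-⅛))*n² = -31*n²/8)
(t(23) + 860)² = (-31/8*23² + 860)² = (-31/8*529 + 860)² = (-16399/8 + 860)² = (-9519/8)² = 90611361/64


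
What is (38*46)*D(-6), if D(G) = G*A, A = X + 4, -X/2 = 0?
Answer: -41952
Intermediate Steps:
X = 0 (X = -2*0 = 0)
A = 4 (A = 0 + 4 = 4)
D(G) = 4*G (D(G) = G*4 = 4*G)
(38*46)*D(-6) = (38*46)*(4*(-6)) = 1748*(-24) = -41952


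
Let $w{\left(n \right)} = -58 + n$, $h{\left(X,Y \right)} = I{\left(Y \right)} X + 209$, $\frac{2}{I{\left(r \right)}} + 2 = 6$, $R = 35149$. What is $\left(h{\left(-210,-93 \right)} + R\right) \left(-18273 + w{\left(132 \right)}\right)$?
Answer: $-641569347$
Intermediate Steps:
$I{\left(r \right)} = \frac{1}{2}$ ($I{\left(r \right)} = \frac{2}{-2 + 6} = \frac{2}{4} = 2 \cdot \frac{1}{4} = \frac{1}{2}$)
$h{\left(X,Y \right)} = 209 + \frac{X}{2}$ ($h{\left(X,Y \right)} = \frac{X}{2} + 209 = 209 + \frac{X}{2}$)
$\left(h{\left(-210,-93 \right)} + R\right) \left(-18273 + w{\left(132 \right)}\right) = \left(\left(209 + \frac{1}{2} \left(-210\right)\right) + 35149\right) \left(-18273 + \left(-58 + 132\right)\right) = \left(\left(209 - 105\right) + 35149\right) \left(-18273 + 74\right) = \left(104 + 35149\right) \left(-18199\right) = 35253 \left(-18199\right) = -641569347$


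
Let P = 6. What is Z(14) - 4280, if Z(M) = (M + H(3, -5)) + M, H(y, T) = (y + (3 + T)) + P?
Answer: -4245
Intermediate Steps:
H(y, T) = 9 + T + y (H(y, T) = (y + (3 + T)) + 6 = (3 + T + y) + 6 = 9 + T + y)
Z(M) = 7 + 2*M (Z(M) = (M + (9 - 5 + 3)) + M = (M + 7) + M = (7 + M) + M = 7 + 2*M)
Z(14) - 4280 = (7 + 2*14) - 4280 = (7 + 28) - 4280 = 35 - 4280 = -4245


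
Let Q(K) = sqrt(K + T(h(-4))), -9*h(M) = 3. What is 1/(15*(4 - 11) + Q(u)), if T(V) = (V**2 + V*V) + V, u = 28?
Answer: -945/98974 - 3*sqrt(251)/98974 ≈ -0.010028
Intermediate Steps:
h(M) = -1/3 (h(M) = -1/9*3 = -1/3)
T(V) = V + 2*V**2 (T(V) = (V**2 + V**2) + V = 2*V**2 + V = V + 2*V**2)
Q(K) = sqrt(-1/9 + K) (Q(K) = sqrt(K - (1 + 2*(-1/3))/3) = sqrt(K - (1 - 2/3)/3) = sqrt(K - 1/3*1/3) = sqrt(K - 1/9) = sqrt(-1/9 + K))
1/(15*(4 - 11) + Q(u)) = 1/(15*(4 - 11) + sqrt(-1 + 9*28)/3) = 1/(15*(-7) + sqrt(-1 + 252)/3) = 1/(-105 + sqrt(251)/3)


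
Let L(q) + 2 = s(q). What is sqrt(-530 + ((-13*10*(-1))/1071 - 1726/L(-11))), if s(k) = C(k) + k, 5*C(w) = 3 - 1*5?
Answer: I*sqrt(229461106210)/23919 ≈ 20.027*I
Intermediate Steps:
C(w) = -2/5 (C(w) = (3 - 1*5)/5 = (3 - 5)/5 = (1/5)*(-2) = -2/5)
s(k) = -2/5 + k
L(q) = -12/5 + q (L(q) = -2 + (-2/5 + q) = -12/5 + q)
sqrt(-530 + ((-13*10*(-1))/1071 - 1726/L(-11))) = sqrt(-530 + ((-13*10*(-1))/1071 - 1726/(-12/5 - 11))) = sqrt(-530 + (-130*(-1)*(1/1071) - 1726/(-67/5))) = sqrt(-530 + (130*(1/1071) - 1726*(-5/67))) = sqrt(-530 + (130/1071 + 8630/67)) = sqrt(-530 + 9251440/71757) = sqrt(-28779770/71757) = I*sqrt(229461106210)/23919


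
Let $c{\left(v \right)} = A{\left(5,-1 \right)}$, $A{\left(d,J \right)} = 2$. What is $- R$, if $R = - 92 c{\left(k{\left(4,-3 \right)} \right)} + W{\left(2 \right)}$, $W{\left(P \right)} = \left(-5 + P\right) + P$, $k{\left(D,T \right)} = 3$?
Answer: $185$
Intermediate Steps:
$c{\left(v \right)} = 2$
$W{\left(P \right)} = -5 + 2 P$
$R = -185$ ($R = \left(-92\right) 2 + \left(-5 + 2 \cdot 2\right) = -184 + \left(-5 + 4\right) = -184 - 1 = -185$)
$- R = \left(-1\right) \left(-185\right) = 185$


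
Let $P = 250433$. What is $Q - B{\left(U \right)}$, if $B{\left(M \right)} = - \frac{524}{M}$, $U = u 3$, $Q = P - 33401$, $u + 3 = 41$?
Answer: $\frac{12371086}{57} \approx 2.1704 \cdot 10^{5}$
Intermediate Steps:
$u = 38$ ($u = -3 + 41 = 38$)
$Q = 217032$ ($Q = 250433 - 33401 = 217032$)
$U = 114$ ($U = 38 \cdot 3 = 114$)
$Q - B{\left(U \right)} = 217032 - - \frac{524}{114} = 217032 - \left(-524\right) \frac{1}{114} = 217032 - - \frac{262}{57} = 217032 + \frac{262}{57} = \frac{12371086}{57}$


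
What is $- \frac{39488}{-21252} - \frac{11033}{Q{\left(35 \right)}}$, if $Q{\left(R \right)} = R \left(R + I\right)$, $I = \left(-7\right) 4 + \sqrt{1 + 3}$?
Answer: $- \frac{2643269}{79695} \approx -33.167$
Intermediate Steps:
$I = -26$ ($I = -28 + \sqrt{4} = -28 + 2 = -26$)
$Q{\left(R \right)} = R \left(-26 + R\right)$ ($Q{\left(R \right)} = R \left(R - 26\right) = R \left(-26 + R\right)$)
$- \frac{39488}{-21252} - \frac{11033}{Q{\left(35 \right)}} = - \frac{39488}{-21252} - \frac{11033}{35 \left(-26 + 35\right)} = \left(-39488\right) \left(- \frac{1}{21252}\right) - \frac{11033}{35 \cdot 9} = \frac{9872}{5313} - \frac{11033}{315} = - \frac{2643269}{79695}$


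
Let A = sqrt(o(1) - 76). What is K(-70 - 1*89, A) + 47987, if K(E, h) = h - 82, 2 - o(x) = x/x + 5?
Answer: 47905 + 4*I*sqrt(5) ≈ 47905.0 + 8.9443*I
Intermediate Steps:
o(x) = -4 (o(x) = 2 - (x/x + 5) = 2 - (1 + 5) = 2 - 1*6 = 2 - 6 = -4)
A = 4*I*sqrt(5) (A = sqrt(-4 - 76) = sqrt(-80) = 4*I*sqrt(5) ≈ 8.9443*I)
K(E, h) = -82 + h
K(-70 - 1*89, A) + 47987 = (-82 + 4*I*sqrt(5)) + 47987 = 47905 + 4*I*sqrt(5)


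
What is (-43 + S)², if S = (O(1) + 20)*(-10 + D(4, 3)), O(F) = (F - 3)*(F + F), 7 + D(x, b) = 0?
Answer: 99225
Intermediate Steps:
D(x, b) = -7 (D(x, b) = -7 + 0 = -7)
O(F) = 2*F*(-3 + F) (O(F) = (-3 + F)*(2*F) = 2*F*(-3 + F))
S = -272 (S = (2*1*(-3 + 1) + 20)*(-10 - 7) = (2*1*(-2) + 20)*(-17) = (-4 + 20)*(-17) = 16*(-17) = -272)
(-43 + S)² = (-43 - 272)² = (-315)² = 99225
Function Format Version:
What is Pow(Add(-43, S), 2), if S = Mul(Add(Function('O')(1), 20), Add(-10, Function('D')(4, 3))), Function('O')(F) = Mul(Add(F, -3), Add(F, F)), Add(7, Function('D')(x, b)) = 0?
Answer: 99225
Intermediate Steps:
Function('D')(x, b) = -7 (Function('D')(x, b) = Add(-7, 0) = -7)
Function('O')(F) = Mul(2, F, Add(-3, F)) (Function('O')(F) = Mul(Add(-3, F), Mul(2, F)) = Mul(2, F, Add(-3, F)))
S = -272 (S = Mul(Add(Mul(2, 1, Add(-3, 1)), 20), Add(-10, -7)) = Mul(Add(Mul(2, 1, -2), 20), -17) = Mul(Add(-4, 20), -17) = Mul(16, -17) = -272)
Pow(Add(-43, S), 2) = Pow(Add(-43, -272), 2) = Pow(-315, 2) = 99225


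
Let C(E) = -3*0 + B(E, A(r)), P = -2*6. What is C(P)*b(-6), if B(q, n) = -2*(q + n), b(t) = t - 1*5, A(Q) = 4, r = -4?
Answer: -176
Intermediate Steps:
b(t) = -5 + t (b(t) = t - 5 = -5 + t)
B(q, n) = -2*n - 2*q (B(q, n) = -2*(n + q) = -2*n - 2*q)
P = -12
C(E) = -8 - 2*E (C(E) = -3*0 + (-2*4 - 2*E) = 0 + (-8 - 2*E) = -8 - 2*E)
C(P)*b(-6) = (-8 - 2*(-12))*(-5 - 6) = (-8 + 24)*(-11) = 16*(-11) = -176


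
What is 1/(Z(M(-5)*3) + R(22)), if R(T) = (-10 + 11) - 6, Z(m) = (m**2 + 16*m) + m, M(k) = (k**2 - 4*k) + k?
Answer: 1/16435 ≈ 6.0846e-5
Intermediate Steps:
M(k) = k**2 - 3*k
Z(m) = m**2 + 17*m
R(T) = -5 (R(T) = 1 - 6 = -5)
1/(Z(M(-5)*3) + R(22)) = 1/((-5*(-3 - 5)*3)*(17 - 5*(-3 - 5)*3) - 5) = 1/((-5*(-8)*3)*(17 - 5*(-8)*3) - 5) = 1/((40*3)*(17 + 40*3) - 5) = 1/(120*(17 + 120) - 5) = 1/(120*137 - 5) = 1/(16440 - 5) = 1/16435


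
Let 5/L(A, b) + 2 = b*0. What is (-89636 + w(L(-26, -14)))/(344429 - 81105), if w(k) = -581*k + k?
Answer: -44093/131662 ≈ -0.33490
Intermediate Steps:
L(A, b) = -5/2 (L(A, b) = 5/(-2 + b*0) = 5/(-2 + 0) = 5/(-2) = 5*(-1/2) = -5/2)
w(k) = -580*k
(-89636 + w(L(-26, -14)))/(344429 - 81105) = (-89636 - 580*(-5/2))/(344429 - 81105) = (-89636 + 1450)/263324 = -88186*1/263324 = -44093/131662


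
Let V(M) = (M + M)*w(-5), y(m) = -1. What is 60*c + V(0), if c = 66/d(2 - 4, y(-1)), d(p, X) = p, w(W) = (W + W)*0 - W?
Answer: -1980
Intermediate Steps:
w(W) = -W (w(W) = (2*W)*0 - W = 0 - W = -W)
c = -33 (c = 66/(2 - 4) = 66/(-2) = 66*(-½) = -33)
V(M) = 10*M (V(M) = (M + M)*(-1*(-5)) = (2*M)*5 = 10*M)
60*c + V(0) = 60*(-33) + 10*0 = -1980 + 0 = -1980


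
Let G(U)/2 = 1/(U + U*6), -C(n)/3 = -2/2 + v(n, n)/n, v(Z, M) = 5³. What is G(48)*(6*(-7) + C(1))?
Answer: -69/28 ≈ -2.4643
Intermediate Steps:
v(Z, M) = 125
C(n) = 3 - 375/n (C(n) = -3*(-2/2 + 125/n) = -3*(-2*½ + 125/n) = -3*(-1 + 125/n) = 3 - 375/n)
G(U) = 2/(7*U) (G(U) = 2/(U + U*6) = 2/(U + 6*U) = 2/((7*U)) = 2*(1/(7*U)) = 2/(7*U))
G(48)*(6*(-7) + C(1)) = ((2/7)/48)*(6*(-7) + (3 - 375/1)) = ((2/7)*(1/48))*(-42 + (3 - 375*1)) = (-42 + (3 - 375))/168 = (-42 - 372)/168 = (1/168)*(-414) = -69/28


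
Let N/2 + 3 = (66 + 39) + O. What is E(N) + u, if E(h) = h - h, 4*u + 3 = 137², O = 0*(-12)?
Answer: 9383/2 ≈ 4691.5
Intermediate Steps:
O = 0
N = 204 (N = -6 + 2*((66 + 39) + 0) = -6 + 2*(105 + 0) = -6 + 2*105 = -6 + 210 = 204)
u = 9383/2 (u = -¾ + (¼)*137² = -¾ + (¼)*18769 = -¾ + 18769/4 = 9383/2 ≈ 4691.5)
E(h) = 0
E(N) + u = 0 + 9383/2 = 9383/2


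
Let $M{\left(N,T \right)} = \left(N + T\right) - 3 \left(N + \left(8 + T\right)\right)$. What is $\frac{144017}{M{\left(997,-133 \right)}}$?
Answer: $- \frac{144017}{1752} \approx -82.201$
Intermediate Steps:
$M{\left(N,T \right)} = -24 - 2 N - 2 T$ ($M{\left(N,T \right)} = \left(N + T\right) - 3 \left(8 + N + T\right) = \left(N + T\right) - \left(24 + 3 N + 3 T\right) = -24 - 2 N - 2 T$)
$\frac{144017}{M{\left(997,-133 \right)}} = \frac{144017}{-24 - 1994 - -266} = \frac{144017}{-24 - 1994 + 266} = \frac{144017}{-1752} = 144017 \left(- \frac{1}{1752}\right) = - \frac{144017}{1752}$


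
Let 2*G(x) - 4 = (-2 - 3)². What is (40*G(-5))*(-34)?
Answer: -19720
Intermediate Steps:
G(x) = 29/2 (G(x) = 2 + (-2 - 3)²/2 = 2 + (½)*(-5)² = 2 + (½)*25 = 2 + 25/2 = 29/2)
(40*G(-5))*(-34) = (40*(29/2))*(-34) = 580*(-34) = -19720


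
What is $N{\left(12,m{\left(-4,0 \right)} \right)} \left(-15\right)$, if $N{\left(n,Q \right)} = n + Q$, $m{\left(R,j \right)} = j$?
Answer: $-180$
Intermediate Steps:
$N{\left(n,Q \right)} = Q + n$
$N{\left(12,m{\left(-4,0 \right)} \right)} \left(-15\right) = \left(0 + 12\right) \left(-15\right) = 12 \left(-15\right) = -180$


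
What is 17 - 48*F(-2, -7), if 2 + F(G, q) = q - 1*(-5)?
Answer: 209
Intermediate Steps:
F(G, q) = 3 + q (F(G, q) = -2 + (q - 1*(-5)) = -2 + (q + 5) = -2 + (5 + q) = 3 + q)
17 - 48*F(-2, -7) = 17 - 48*(3 - 7) = 17 - 48*(-4) = 17 + 192 = 209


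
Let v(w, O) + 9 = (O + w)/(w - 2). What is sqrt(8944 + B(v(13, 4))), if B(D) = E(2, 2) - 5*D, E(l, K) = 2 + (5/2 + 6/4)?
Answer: 2*sqrt(271865)/11 ≈ 94.801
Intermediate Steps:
E(l, K) = 6 (E(l, K) = 2 + (5*(1/2) + 6*(1/4)) = 2 + (5/2 + 3/2) = 2 + 4 = 6)
v(w, O) = -9 + (O + w)/(-2 + w) (v(w, O) = -9 + (O + w)/(w - 2) = -9 + (O + w)/(-2 + w))
B(D) = 6 - 5*D
sqrt(8944 + B(v(13, 4))) = sqrt(8944 + (6 - 5*(18 + 4 - 8*13)/(-2 + 13))) = sqrt(8944 + (6 - 5*(18 + 4 - 104)/11)) = sqrt(8944 + (6 - 5*(-82)/11)) = sqrt(8944 + (6 - 5*(-82/11))) = sqrt(8944 + (6 + 410/11)) = sqrt(8944 + 476/11) = sqrt(98860/11) = 2*sqrt(271865)/11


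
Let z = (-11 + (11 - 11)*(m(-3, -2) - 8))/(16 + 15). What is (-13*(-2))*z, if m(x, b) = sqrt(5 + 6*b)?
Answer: -286/31 ≈ -9.2258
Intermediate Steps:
z = -11/31 (z = (-11 + (11 - 11)*(sqrt(5 + 6*(-2)) - 8))/(16 + 15) = (-11 + 0*(sqrt(5 - 12) - 8))/31 = (-11 + 0*(sqrt(-7) - 8))*(1/31) = (-11 + 0*(I*sqrt(7) - 8))*(1/31) = (-11 + 0*(-8 + I*sqrt(7)))*(1/31) = (-11 + 0)*(1/31) = -11*1/31 = -11/31 ≈ -0.35484)
(-13*(-2))*z = -13*(-2)*(-11/31) = 26*(-11/31) = -286/31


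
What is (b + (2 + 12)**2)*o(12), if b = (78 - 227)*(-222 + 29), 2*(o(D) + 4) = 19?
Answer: 318483/2 ≈ 1.5924e+5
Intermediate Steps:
o(D) = 11/2 (o(D) = -4 + (1/2)*19 = -4 + 19/2 = 11/2)
b = 28757 (b = -149*(-193) = 28757)
(b + (2 + 12)**2)*o(12) = (28757 + (2 + 12)**2)*(11/2) = (28757 + 14**2)*(11/2) = (28757 + 196)*(11/2) = 28953*(11/2) = 318483/2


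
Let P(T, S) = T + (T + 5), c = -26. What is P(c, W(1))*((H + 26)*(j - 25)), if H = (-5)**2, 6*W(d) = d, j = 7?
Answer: 43146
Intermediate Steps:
W(d) = d/6
H = 25
P(T, S) = 5 + 2*T (P(T, S) = T + (5 + T) = 5 + 2*T)
P(c, W(1))*((H + 26)*(j - 25)) = (5 + 2*(-26))*((25 + 26)*(7 - 25)) = (5 - 52)*(51*(-18)) = -47*(-918) = 43146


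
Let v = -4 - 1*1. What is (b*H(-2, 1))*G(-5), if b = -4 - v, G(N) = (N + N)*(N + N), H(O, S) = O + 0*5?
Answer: -200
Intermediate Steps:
v = -5 (v = -4 - 1 = -5)
H(O, S) = O (H(O, S) = O + 0 = O)
G(N) = 4*N**2 (G(N) = (2*N)*(2*N) = 4*N**2)
b = 1 (b = -4 - 1*(-5) = -4 + 5 = 1)
(b*H(-2, 1))*G(-5) = (1*(-2))*(4*(-5)**2) = -8*25 = -2*100 = -200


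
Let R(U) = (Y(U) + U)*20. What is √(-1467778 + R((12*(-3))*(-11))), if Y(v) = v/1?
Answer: I*√1451938 ≈ 1205.0*I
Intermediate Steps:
Y(v) = v (Y(v) = v*1 = v)
R(U) = 40*U (R(U) = (U + U)*20 = (2*U)*20 = 40*U)
√(-1467778 + R((12*(-3))*(-11))) = √(-1467778 + 40*((12*(-3))*(-11))) = √(-1467778 + 40*(-36*(-11))) = √(-1467778 + 40*396) = √(-1467778 + 15840) = √(-1451938) = I*√1451938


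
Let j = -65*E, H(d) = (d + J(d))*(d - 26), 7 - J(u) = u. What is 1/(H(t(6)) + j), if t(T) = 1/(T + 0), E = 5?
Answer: -6/3035 ≈ -0.0019769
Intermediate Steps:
J(u) = 7 - u
t(T) = 1/T
H(d) = -182 + 7*d (H(d) = (d + (7 - d))*(d - 26) = 7*(-26 + d) = -182 + 7*d)
j = -325 (j = -65*5 = -325)
1/(H(t(6)) + j) = 1/((-182 + 7/6) - 325) = 1/(-1085/6 - 325) = 1/(-3035/6) = -6/3035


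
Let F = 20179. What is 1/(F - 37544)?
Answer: -1/17365 ≈ -5.7587e-5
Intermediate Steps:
1/(F - 37544) = 1/(20179 - 37544) = 1/(-17365) = -1/17365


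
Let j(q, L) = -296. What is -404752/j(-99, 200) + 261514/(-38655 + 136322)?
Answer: 4951040216/3613679 ≈ 1370.1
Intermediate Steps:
-404752/j(-99, 200) + 261514/(-38655 + 136322) = -404752/(-296) + 261514/(-38655 + 136322) = -404752*(-1/296) + 261514/97667 = 50594/37 + 261514*(1/97667) = 50594/37 + 261514/97667 = 4951040216/3613679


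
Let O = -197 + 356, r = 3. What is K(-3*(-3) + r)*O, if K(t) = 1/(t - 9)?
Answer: 53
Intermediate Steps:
O = 159
K(t) = 1/(-9 + t)
K(-3*(-3) + r)*O = 159/(-9 + (-3*(-3) + 3)) = 159/(-9 + (9 + 3)) = 159/(-9 + 12) = 159/3 = (⅓)*159 = 53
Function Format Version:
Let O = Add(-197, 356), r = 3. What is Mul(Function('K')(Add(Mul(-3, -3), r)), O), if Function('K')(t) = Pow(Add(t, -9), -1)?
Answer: 53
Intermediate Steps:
O = 159
Function('K')(t) = Pow(Add(-9, t), -1)
Mul(Function('K')(Add(Mul(-3, -3), r)), O) = Mul(Pow(Add(-9, Add(Mul(-3, -3), 3)), -1), 159) = Mul(Pow(Add(-9, Add(9, 3)), -1), 159) = Mul(Pow(Add(-9, 12), -1), 159) = Mul(Pow(3, -1), 159) = Mul(Rational(1, 3), 159) = 53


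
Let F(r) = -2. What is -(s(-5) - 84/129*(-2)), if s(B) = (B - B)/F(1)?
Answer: -56/43 ≈ -1.3023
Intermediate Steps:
s(B) = 0 (s(B) = (B - B)/(-2) = 0*(-1/2) = 0)
-(s(-5) - 84/129*(-2)) = -(0 - 84/129*(-2)) = -(0 - 84*1/129*(-2)) = -(0 - 28/43*(-2)) = -(0 + 56/43) = -1*56/43 = -56/43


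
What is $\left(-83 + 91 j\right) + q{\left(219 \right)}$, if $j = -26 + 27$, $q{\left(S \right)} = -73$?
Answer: $-65$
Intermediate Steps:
$j = 1$
$\left(-83 + 91 j\right) + q{\left(219 \right)} = \left(-83 + 91 \cdot 1\right) - 73 = \left(-83 + 91\right) - 73 = 8 - 73 = -65$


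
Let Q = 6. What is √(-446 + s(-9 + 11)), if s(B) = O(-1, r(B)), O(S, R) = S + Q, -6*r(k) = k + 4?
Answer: 21*I ≈ 21.0*I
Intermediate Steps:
r(k) = -⅔ - k/6 (r(k) = -(k + 4)/6 = -(4 + k)/6 = -⅔ - k/6)
O(S, R) = 6 + S (O(S, R) = S + 6 = 6 + S)
s(B) = 5 (s(B) = 6 - 1 = 5)
√(-446 + s(-9 + 11)) = √(-446 + 5) = √(-441) = 21*I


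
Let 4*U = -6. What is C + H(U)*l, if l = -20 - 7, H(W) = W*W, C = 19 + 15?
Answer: -107/4 ≈ -26.750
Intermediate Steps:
C = 34
U = -3/2 (U = (¼)*(-6) = -3/2 ≈ -1.5000)
H(W) = W²
l = -27
C + H(U)*l = 34 + (-3/2)²*(-27) = 34 + (9/4)*(-27) = 34 - 243/4 = -107/4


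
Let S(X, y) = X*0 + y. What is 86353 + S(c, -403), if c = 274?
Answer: 85950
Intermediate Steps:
S(X, y) = y (S(X, y) = 0 + y = y)
86353 + S(c, -403) = 86353 - 403 = 85950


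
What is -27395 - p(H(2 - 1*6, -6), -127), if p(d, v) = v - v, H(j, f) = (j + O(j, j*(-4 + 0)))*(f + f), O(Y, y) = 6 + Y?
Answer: -27395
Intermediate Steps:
H(j, f) = 2*f*(6 + 2*j) (H(j, f) = (j + (6 + j))*(f + f) = (6 + 2*j)*(2*f) = 2*f*(6 + 2*j))
p(d, v) = 0
-27395 - p(H(2 - 1*6, -6), -127) = -27395 - 1*0 = -27395 + 0 = -27395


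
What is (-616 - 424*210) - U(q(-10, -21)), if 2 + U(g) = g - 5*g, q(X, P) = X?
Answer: -89694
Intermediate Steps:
U(g) = -2 - 4*g (U(g) = -2 + (g - 5*g) = -2 - 4*g)
(-616 - 424*210) - U(q(-10, -21)) = (-616 - 424*210) - (-2 - 4*(-10)) = (-616 - 89040) - (-2 + 40) = -89656 - 1*38 = -89656 - 38 = -89694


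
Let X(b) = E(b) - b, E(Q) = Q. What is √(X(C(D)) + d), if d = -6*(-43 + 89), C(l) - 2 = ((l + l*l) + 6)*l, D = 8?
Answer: 2*I*√69 ≈ 16.613*I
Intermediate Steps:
C(l) = 2 + l*(6 + l + l²) (C(l) = 2 + ((l + l*l) + 6)*l = 2 + ((l + l²) + 6)*l = 2 + (6 + l + l²)*l = 2 + l*(6 + l + l²))
X(b) = 0 (X(b) = b - b = 0)
d = -276 (d = -6*46 = -276)
√(X(C(D)) + d) = √(0 - 276) = √(-276) = 2*I*√69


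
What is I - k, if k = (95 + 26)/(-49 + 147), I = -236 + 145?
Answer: -9039/98 ≈ -92.235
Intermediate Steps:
I = -91
k = 121/98 ≈ 1.2347
I - k = -91 - 1*121/98 = -91 - 121/98 = -9039/98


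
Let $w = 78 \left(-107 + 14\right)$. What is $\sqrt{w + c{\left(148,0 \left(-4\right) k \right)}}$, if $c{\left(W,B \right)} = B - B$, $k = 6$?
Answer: $3 i \sqrt{806} \approx 85.17 i$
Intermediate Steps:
$c{\left(W,B \right)} = 0$
$w = -7254$ ($w = 78 \left(-93\right) = -7254$)
$\sqrt{w + c{\left(148,0 \left(-4\right) k \right)}} = \sqrt{-7254 + 0} = \sqrt{-7254} = 3 i \sqrt{806}$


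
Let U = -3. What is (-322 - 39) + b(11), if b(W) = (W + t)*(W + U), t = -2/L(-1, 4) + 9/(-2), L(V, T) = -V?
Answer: -325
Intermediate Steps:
t = -13/2 (t = -2/((-1*(-1))) + 9/(-2) = -2/1 + 9*(-½) = -2*1 - 9/2 = -2 - 9/2 = -13/2 ≈ -6.5000)
b(W) = (-3 + W)*(-13/2 + W) (b(W) = (W - 13/2)*(W - 3) = (-13/2 + W)*(-3 + W) = (-3 + W)*(-13/2 + W))
(-322 - 39) + b(11) = (-322 - 39) + (39/2 + 11² - 19/2*11) = -361 + (39/2 + 121 - 209/2) = -361 + 36 = -325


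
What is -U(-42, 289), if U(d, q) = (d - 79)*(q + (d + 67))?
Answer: 37994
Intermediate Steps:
U(d, q) = (-79 + d)*(67 + d + q) (U(d, q) = (-79 + d)*(q + (67 + d)) = (-79 + d)*(67 + d + q))
-U(-42, 289) = -(-5293 + (-42)**2 - 79*289 - 12*(-42) - 42*289) = -(-5293 + 1764 - 22831 + 504 - 12138) = -1*(-37994) = 37994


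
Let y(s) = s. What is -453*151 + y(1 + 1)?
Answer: -68401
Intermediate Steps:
-453*151 + y(1 + 1) = -453*151 + (1 + 1) = -68403 + 2 = -68401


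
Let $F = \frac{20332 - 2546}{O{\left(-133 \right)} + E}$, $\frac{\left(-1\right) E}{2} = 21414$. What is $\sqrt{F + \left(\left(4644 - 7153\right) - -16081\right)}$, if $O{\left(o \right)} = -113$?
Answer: $\frac{\sqrt{25025047167506}}{42941} \approx 116.5$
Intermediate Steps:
$E = -42828$ ($E = \left(-2\right) 21414 = -42828$)
$F = - \frac{17786}{42941}$ ($F = \frac{20332 - 2546}{-113 - 42828} = \frac{17786}{-42941} = 17786 \left(- \frac{1}{42941}\right) = - \frac{17786}{42941} \approx -0.4142$)
$\sqrt{F + \left(\left(4644 - 7153\right) - -16081\right)} = \sqrt{- \frac{17786}{42941} + \left(\left(4644 - 7153\right) - -16081\right)} = \sqrt{- \frac{17786}{42941} + \left(-2509 + 16081\right)} = \sqrt{- \frac{17786}{42941} + 13572} = \sqrt{\frac{582777466}{42941}} = \frac{\sqrt{25025047167506}}{42941}$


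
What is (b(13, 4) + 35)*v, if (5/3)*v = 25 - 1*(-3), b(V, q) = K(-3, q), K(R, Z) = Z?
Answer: 3276/5 ≈ 655.20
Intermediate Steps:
b(V, q) = q
v = 84/5 (v = 3*(25 - 1*(-3))/5 = 3*(25 + 3)/5 = (3/5)*28 = 84/5 ≈ 16.800)
(b(13, 4) + 35)*v = (4 + 35)*(84/5) = 39*(84/5) = 3276/5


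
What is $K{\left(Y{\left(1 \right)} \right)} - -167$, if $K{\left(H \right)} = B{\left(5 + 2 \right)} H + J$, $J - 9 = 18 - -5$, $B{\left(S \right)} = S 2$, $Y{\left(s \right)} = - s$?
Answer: $185$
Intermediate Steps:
$B{\left(S \right)} = 2 S$
$J = 32$ ($J = 9 + \left(18 - -5\right) = 9 + \left(18 + 5\right) = 9 + 23 = 32$)
$K{\left(H \right)} = 32 + 14 H$ ($K{\left(H \right)} = 2 \left(5 + 2\right) H + 32 = 2 \cdot 7 H + 32 = 14 H + 32 = 32 + 14 H$)
$K{\left(Y{\left(1 \right)} \right)} - -167 = \left(32 + 14 \left(\left(-1\right) 1\right)\right) - -167 = \left(32 + 14 \left(-1\right)\right) + 167 = \left(32 - 14\right) + 167 = 18 + 167 = 185$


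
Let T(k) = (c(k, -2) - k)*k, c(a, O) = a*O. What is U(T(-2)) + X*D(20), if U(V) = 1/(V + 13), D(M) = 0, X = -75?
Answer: 1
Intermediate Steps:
c(a, O) = O*a
T(k) = -3*k² (T(k) = (-2*k - k)*k = (-3*k)*k = -3*k²)
U(V) = 1/(13 + V)
U(T(-2)) + X*D(20) = 1/(13 - 3*(-2)²) - 75*0 = 1/(13 - 3*4) + 0 = 1/(13 - 12) + 0 = 1/1 + 0 = 1 + 0 = 1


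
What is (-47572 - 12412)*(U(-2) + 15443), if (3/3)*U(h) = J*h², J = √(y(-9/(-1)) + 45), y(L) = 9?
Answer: -926332912 - 719808*√6 ≈ -9.2810e+8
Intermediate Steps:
J = 3*√6 (J = √(9 + 45) = √54 = 3*√6 ≈ 7.3485)
U(h) = 3*√6*h² (U(h) = (3*√6)*h² = 3*√6*h²)
(-47572 - 12412)*(U(-2) + 15443) = (-47572 - 12412)*(3*√6*(-2)² + 15443) = -59984*(3*√6*4 + 15443) = -59984*(12*√6 + 15443) = -59984*(15443 + 12*√6) = -926332912 - 719808*√6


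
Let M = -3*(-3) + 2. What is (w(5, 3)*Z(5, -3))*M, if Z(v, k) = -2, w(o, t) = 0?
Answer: 0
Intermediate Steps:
M = 11 (M = 9 + 2 = 11)
(w(5, 3)*Z(5, -3))*M = (0*(-2))*11 = 0*11 = 0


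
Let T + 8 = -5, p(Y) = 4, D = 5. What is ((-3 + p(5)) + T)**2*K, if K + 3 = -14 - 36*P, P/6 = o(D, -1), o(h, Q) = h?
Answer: -157968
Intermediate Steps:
T = -13 (T = -8 - 5 = -13)
P = 30 (P = 6*5 = 30)
K = -1097 (K = -3 + (-14 - 36*30) = -3 + (-14 - 1080) = -3 - 1094 = -1097)
((-3 + p(5)) + T)**2*K = ((-3 + 4) - 13)**2*(-1097) = (1 - 13)**2*(-1097) = (-12)**2*(-1097) = 144*(-1097) = -157968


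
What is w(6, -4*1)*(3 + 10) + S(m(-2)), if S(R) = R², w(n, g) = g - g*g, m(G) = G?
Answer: -256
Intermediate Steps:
w(n, g) = g - g²
w(6, -4*1)*(3 + 10) + S(m(-2)) = ((-4*1)*(1 - (-4)))*(3 + 10) + (-2)² = -4*(1 - 1*(-4))*13 + 4 = -4*(1 + 4)*13 + 4 = -4*5*13 + 4 = -20*13 + 4 = -260 + 4 = -256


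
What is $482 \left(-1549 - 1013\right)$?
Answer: $-1234884$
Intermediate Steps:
$482 \left(-1549 - 1013\right) = 482 \left(-2562\right) = -1234884$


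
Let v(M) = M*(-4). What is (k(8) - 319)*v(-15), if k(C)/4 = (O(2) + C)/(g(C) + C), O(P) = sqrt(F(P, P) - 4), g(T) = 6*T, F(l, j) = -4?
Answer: -133740/7 + 60*I*sqrt(2)/7 ≈ -19106.0 + 12.122*I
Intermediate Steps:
v(M) = -4*M
O(P) = 2*I*sqrt(2) (O(P) = sqrt(-4 - 4) = sqrt(-8) = 2*I*sqrt(2))
k(C) = 4*(C + 2*I*sqrt(2))/(7*C) (k(C) = 4*((2*I*sqrt(2) + C)/(6*C + C)) = 4*((C + 2*I*sqrt(2))/((7*C))) = 4*((C + 2*I*sqrt(2))*(1/(7*C))) = 4*((C + 2*I*sqrt(2))/(7*C)) = 4*(C + 2*I*sqrt(2))/(7*C))
(k(8) - 319)*v(-15) = ((4/7)*(8 + 2*I*sqrt(2))/8 - 319)*(-4*(-15)) = ((4/7)*(1/8)*(8 + 2*I*sqrt(2)) - 319)*60 = ((4/7 + I*sqrt(2)/7) - 319)*60 = (-2229/7 + I*sqrt(2)/7)*60 = -133740/7 + 60*I*sqrt(2)/7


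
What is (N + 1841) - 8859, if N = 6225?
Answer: -793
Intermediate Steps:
(N + 1841) - 8859 = (6225 + 1841) - 8859 = 8066 - 8859 = -793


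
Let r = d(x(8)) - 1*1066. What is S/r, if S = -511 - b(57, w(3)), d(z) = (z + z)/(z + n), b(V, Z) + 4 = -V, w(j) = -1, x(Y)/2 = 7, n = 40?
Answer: 6075/14384 ≈ 0.42234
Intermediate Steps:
x(Y) = 14 (x(Y) = 2*7 = 14)
b(V, Z) = -4 - V
d(z) = 2*z/(40 + z) (d(z) = (z + z)/(z + 40) = (2*z)/(40 + z) = 2*z/(40 + z))
r = -28768/27 (r = 2*14/(40 + 14) - 1*1066 = 2*14/54 - 1066 = 2*14*(1/54) - 1066 = 14/27 - 1066 = -28768/27 ≈ -1065.5)
S = -450 (S = -511 - (-4 - 1*57) = -511 - (-4 - 57) = -511 - 1*(-61) = -511 + 61 = -450)
S/r = -450/(-28768/27) = -450*(-27/28768) = 6075/14384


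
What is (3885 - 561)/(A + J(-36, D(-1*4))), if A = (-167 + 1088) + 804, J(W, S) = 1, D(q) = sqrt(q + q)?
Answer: 1662/863 ≈ 1.9258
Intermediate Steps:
D(q) = sqrt(2)*sqrt(q) (D(q) = sqrt(2*q) = sqrt(2)*sqrt(q))
A = 1725 (A = 921 + 804 = 1725)
(3885 - 561)/(A + J(-36, D(-1*4))) = (3885 - 561)/(1725 + 1) = 3324/1726 = 3324*(1/1726) = 1662/863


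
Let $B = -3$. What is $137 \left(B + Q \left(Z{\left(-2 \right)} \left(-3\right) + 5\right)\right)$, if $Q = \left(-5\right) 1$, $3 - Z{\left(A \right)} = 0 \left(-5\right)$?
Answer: $2329$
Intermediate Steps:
$Z{\left(A \right)} = 3$ ($Z{\left(A \right)} = 3 - 0 \left(-5\right) = 3 - 0 = 3 + 0 = 3$)
$Q = -5$
$137 \left(B + Q \left(Z{\left(-2 \right)} \left(-3\right) + 5\right)\right) = 137 \left(-3 - 5 \left(3 \left(-3\right) + 5\right)\right) = 137 \left(-3 - 5 \left(-9 + 5\right)\right) = 137 \left(-3 - -20\right) = 137 \left(-3 + 20\right) = 137 \cdot 17 = 2329$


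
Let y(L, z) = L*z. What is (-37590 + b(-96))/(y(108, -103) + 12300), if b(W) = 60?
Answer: -6255/196 ≈ -31.913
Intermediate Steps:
(-37590 + b(-96))/(y(108, -103) + 12300) = (-37590 + 60)/(108*(-103) + 12300) = -37530/(-11124 + 12300) = -37530/1176 = -37530*1/1176 = -6255/196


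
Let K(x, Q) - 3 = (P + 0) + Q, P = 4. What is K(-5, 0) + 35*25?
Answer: 882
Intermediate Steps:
K(x, Q) = 7 + Q (K(x, Q) = 3 + ((4 + 0) + Q) = 3 + (4 + Q) = 7 + Q)
K(-5, 0) + 35*25 = (7 + 0) + 35*25 = 7 + 875 = 882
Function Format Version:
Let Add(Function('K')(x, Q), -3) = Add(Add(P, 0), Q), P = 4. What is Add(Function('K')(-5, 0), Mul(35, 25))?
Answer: 882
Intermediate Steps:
Function('K')(x, Q) = Add(7, Q) (Function('K')(x, Q) = Add(3, Add(Add(4, 0), Q)) = Add(3, Add(4, Q)) = Add(7, Q))
Add(Function('K')(-5, 0), Mul(35, 25)) = Add(Add(7, 0), Mul(35, 25)) = Add(7, 875) = 882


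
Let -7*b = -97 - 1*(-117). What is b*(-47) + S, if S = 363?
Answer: 3481/7 ≈ 497.29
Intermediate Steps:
b = -20/7 (b = -(-97 - 1*(-117))/7 = -(-97 + 117)/7 = -1/7*20 = -20/7 ≈ -2.8571)
b*(-47) + S = -20/7*(-47) + 363 = 940/7 + 363 = 3481/7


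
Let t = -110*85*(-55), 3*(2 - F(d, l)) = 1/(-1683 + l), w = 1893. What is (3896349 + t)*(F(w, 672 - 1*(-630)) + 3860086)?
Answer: 19459918216120415/1143 ≈ 1.7025e+13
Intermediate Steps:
F(d, l) = 2 - 1/(3*(-1683 + l))
t = 514250 (t = -9350*(-55) = 514250)
(3896349 + t)*(F(w, 672 - 1*(-630)) + 3860086) = (3896349 + 514250)*((-10099 + 6*(672 - 1*(-630)))/(3*(-1683 + (672 - 1*(-630)))) + 3860086) = 4410599*((-10099 + 6*(672 + 630))/(3*(-1683 + (672 + 630))) + 3860086) = 4410599*((-10099 + 6*1302)/(3*(-1683 + 1302)) + 3860086) = 4410599*((1/3)*(-10099 + 7812)/(-381) + 3860086) = 4410599*((1/3)*(-1/381)*(-2287) + 3860086) = 4410599*(2287/1143 + 3860086) = 4410599*(4412080585/1143) = 19459918216120415/1143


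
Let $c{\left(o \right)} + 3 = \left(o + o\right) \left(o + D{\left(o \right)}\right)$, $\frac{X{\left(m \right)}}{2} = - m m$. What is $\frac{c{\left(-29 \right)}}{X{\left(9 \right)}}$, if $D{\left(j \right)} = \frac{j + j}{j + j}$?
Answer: $- \frac{1621}{162} \approx -10.006$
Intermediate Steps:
$D{\left(j \right)} = 1$ ($D{\left(j \right)} = \frac{2 j}{2 j} = 2 j \frac{1}{2 j} = 1$)
$X{\left(m \right)} = - 2 m^{2}$ ($X{\left(m \right)} = 2 - m m = 2 \left(- m^{2}\right) = - 2 m^{2}$)
$c{\left(o \right)} = -3 + 2 o \left(1 + o\right)$ ($c{\left(o \right)} = -3 + \left(o + o\right) \left(o + 1\right) = -3 + 2 o \left(1 + o\right)$)
$\frac{c{\left(-29 \right)}}{X{\left(9 \right)}} = \frac{-3 + 2 \left(-29\right) + 2 \left(-29\right)^{2}}{\left(-2\right) 9^{2}} = \frac{-3 - 58 + 2 \cdot 841}{\left(-2\right) 81} = \frac{-3 - 58 + 1682}{-162} = 1621 \left(- \frac{1}{162}\right) = - \frac{1621}{162}$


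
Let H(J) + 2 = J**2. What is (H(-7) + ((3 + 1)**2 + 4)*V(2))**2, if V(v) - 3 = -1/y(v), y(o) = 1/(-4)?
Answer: 34969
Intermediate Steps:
y(o) = -1/4
V(v) = 7 (V(v) = 3 - 1/(-1/4) = 3 - 1*(-4) = 3 + 4 = 7)
H(J) = -2 + J**2
(H(-7) + ((3 + 1)**2 + 4)*V(2))**2 = ((-2 + (-7)**2) + ((3 + 1)**2 + 4)*7)**2 = ((-2 + 49) + (4**2 + 4)*7)**2 = (47 + (16 + 4)*7)**2 = (47 + 20*7)**2 = (47 + 140)**2 = 187**2 = 34969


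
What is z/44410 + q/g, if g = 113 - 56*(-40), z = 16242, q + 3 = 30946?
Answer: 706198028/52248365 ≈ 13.516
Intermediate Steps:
q = 30943 (q = -3 + 30946 = 30943)
g = 2353 (g = 113 + 2240 = 2353)
z/44410 + q/g = 16242/44410 + 30943/2353 = 16242*(1/44410) + 30943*(1/2353) = 8121/22205 + 30943/2353 = 706198028/52248365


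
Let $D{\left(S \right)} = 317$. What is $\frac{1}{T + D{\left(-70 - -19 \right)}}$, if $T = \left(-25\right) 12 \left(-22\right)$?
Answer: $\frac{1}{6917} \approx 0.00014457$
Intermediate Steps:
$T = 6600$ ($T = \left(-300\right) \left(-22\right) = 6600$)
$\frac{1}{T + D{\left(-70 - -19 \right)}} = \frac{1}{6600 + 317} = \frac{1}{6917}$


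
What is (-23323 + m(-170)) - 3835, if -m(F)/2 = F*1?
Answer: -26818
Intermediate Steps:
m(F) = -2*F
(-23323 + m(-170)) - 3835 = (-23323 - 2*(-170)) - 3835 = (-23323 + 340) - 3835 = -22983 - 3835 = -26818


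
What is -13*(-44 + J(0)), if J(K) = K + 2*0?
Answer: 572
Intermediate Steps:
J(K) = K (J(K) = K + 0 = K)
-13*(-44 + J(0)) = -13*(-44 + 0) = -13*(-44) = -1*(-572) = 572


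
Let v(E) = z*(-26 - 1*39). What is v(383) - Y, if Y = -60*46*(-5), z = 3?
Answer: -13995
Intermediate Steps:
v(E) = -195 (v(E) = 3*(-26 - 1*39) = 3*(-26 - 39) = 3*(-65) = -195)
Y = 13800 (Y = -2760*(-5) = 13800)
v(383) - Y = -195 - 1*13800 = -195 - 13800 = -13995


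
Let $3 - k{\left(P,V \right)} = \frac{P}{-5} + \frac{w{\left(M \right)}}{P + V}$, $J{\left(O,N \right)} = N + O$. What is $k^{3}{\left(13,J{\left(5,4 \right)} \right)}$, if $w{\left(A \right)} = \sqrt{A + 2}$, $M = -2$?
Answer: $\frac{21952}{125} \approx 175.62$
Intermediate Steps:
$w{\left(A \right)} = \sqrt{2 + A}$
$k{\left(P,V \right)} = 3 + \frac{P}{5}$ ($k{\left(P,V \right)} = 3 - \left(\frac{P}{-5} + \frac{\sqrt{2 - 2}}{P + V}\right) = 3 - \left(P \left(- \frac{1}{5}\right) + \frac{\sqrt{0}}{P + V}\right) = 3 - \left(- \frac{P}{5} + \frac{0}{P + V}\right) = 3 - \left(- \frac{P}{5} + 0\right) = 3 - - \frac{P}{5} = 3 + \frac{P}{5}$)
$k^{3}{\left(13,J{\left(5,4 \right)} \right)} = \left(3 + \frac{1}{5} \cdot 13\right)^{3} = \left(3 + \frac{13}{5}\right)^{3} = \left(\frac{28}{5}\right)^{3} = \frac{21952}{125}$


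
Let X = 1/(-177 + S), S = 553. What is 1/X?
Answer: 376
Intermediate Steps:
X = 1/376 (X = 1/(-177 + 553) = 1/376 ≈ 0.0026596)
1/X = 1/(1/376) = 376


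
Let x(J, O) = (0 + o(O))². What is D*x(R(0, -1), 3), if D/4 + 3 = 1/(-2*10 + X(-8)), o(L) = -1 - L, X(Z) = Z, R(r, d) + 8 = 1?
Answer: -1360/7 ≈ -194.29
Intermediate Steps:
R(r, d) = -7 (R(r, d) = -8 + 1 = -7)
x(J, O) = (-1 - O)² (x(J, O) = (0 + (-1 - O))² = (-1 - O)²)
D = -85/7 (D = -12 + 4/(-2*10 - 8) = -12 + 4/(-20 - 8) = -12 + 4/(-28) = -12 + 4*(-1/28) = -12 - ⅐ = -85/7 ≈ -12.143)
D*x(R(0, -1), 3) = -85*(1 + 3)²/7 = -85/7*4² = -85/7*16 = -1360/7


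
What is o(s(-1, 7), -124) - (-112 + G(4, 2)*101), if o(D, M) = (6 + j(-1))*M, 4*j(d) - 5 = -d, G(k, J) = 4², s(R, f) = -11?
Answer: -2434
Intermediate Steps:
G(k, J) = 16
j(d) = 5/4 - d/4 (j(d) = 5/4 + (-d)/4 = 5/4 - d/4)
o(D, M) = 15*M/2 (o(D, M) = (6 + (5/4 - ¼*(-1)))*M = (6 + (5/4 + ¼))*M = (6 + 3/2)*M = 15*M/2)
o(s(-1, 7), -124) - (-112 + G(4, 2)*101) = (15/2)*(-124) - (-112 + 16*101) = -930 - (-112 + 1616) = -930 - 1*1504 = -930 - 1504 = -2434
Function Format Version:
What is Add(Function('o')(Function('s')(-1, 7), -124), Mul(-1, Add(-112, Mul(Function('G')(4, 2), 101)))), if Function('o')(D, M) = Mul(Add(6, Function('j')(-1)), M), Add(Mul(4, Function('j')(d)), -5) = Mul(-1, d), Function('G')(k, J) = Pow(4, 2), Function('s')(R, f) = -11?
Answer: -2434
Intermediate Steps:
Function('G')(k, J) = 16
Function('j')(d) = Add(Rational(5, 4), Mul(Rational(-1, 4), d)) (Function('j')(d) = Add(Rational(5, 4), Mul(Rational(1, 4), Mul(-1, d))) = Add(Rational(5, 4), Mul(Rational(-1, 4), d)))
Function('o')(D, M) = Mul(Rational(15, 2), M) (Function('o')(D, M) = Mul(Add(6, Add(Rational(5, 4), Mul(Rational(-1, 4), -1))), M) = Mul(Add(6, Add(Rational(5, 4), Rational(1, 4))), M) = Mul(Add(6, Rational(3, 2)), M) = Mul(Rational(15, 2), M))
Add(Function('o')(Function('s')(-1, 7), -124), Mul(-1, Add(-112, Mul(Function('G')(4, 2), 101)))) = Add(Mul(Rational(15, 2), -124), Mul(-1, Add(-112, Mul(16, 101)))) = Add(-930, Mul(-1, Add(-112, 1616))) = Add(-930, Mul(-1, 1504)) = Add(-930, -1504) = -2434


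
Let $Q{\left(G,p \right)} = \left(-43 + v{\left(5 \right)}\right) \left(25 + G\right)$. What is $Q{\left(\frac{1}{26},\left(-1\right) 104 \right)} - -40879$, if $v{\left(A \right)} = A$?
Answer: $\frac{519058}{13} \approx 39928.0$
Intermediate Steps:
$Q{\left(G,p \right)} = -950 - 38 G$ ($Q{\left(G,p \right)} = \left(-43 + 5\right) \left(25 + G\right) = - 38 \left(25 + G\right) = -950 - 38 G$)
$Q{\left(\frac{1}{26},\left(-1\right) 104 \right)} - -40879 = \left(-950 - \frac{38}{26}\right) - -40879 = \left(-950 - \frac{19}{13}\right) + 40879 = - \frac{12369}{13} + 40879 = \frac{519058}{13}$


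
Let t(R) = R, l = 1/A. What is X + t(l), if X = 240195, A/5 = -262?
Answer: 314655449/1310 ≈ 2.4020e+5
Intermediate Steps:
A = -1310 (A = 5*(-262) = -1310)
l = -1/1310 (l = 1/(-1310) = -1/1310 ≈ -0.00076336)
X + t(l) = 240195 - 1/1310 = 314655449/1310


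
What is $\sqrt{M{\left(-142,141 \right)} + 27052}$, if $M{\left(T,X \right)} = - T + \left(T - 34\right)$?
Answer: $3 \sqrt{3002} \approx 164.37$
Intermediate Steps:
$M{\left(T,X \right)} = -34$ ($M{\left(T,X \right)} = - T + \left(-34 + T\right) = -34$)
$\sqrt{M{\left(-142,141 \right)} + 27052} = \sqrt{-34 + 27052} = \sqrt{27018} = 3 \sqrt{3002}$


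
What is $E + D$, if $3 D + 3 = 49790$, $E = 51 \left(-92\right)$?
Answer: $\frac{35711}{3} \approx 11904.0$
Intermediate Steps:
$E = -4692$
$D = \frac{49787}{3}$ ($D = -1 + \frac{1}{3} \cdot 49790 = -1 + \frac{49790}{3} = \frac{49787}{3} \approx 16596.0$)
$E + D = -4692 + \frac{49787}{3} = \frac{35711}{3}$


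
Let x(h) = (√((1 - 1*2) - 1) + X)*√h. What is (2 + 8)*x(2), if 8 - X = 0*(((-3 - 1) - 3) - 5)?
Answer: 20*I + 80*√2 ≈ 113.14 + 20.0*I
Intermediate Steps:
X = 8 (X = 8 - 0*(((-3 - 1) - 3) - 5) = 8 - 0*((-4 - 3) - 5) = 8 - 0*(-7 - 5) = 8 - 0*(-12) = 8 - 1*0 = 8 + 0 = 8)
x(h) = √h*(8 + I*√2) (x(h) = (√((1 - 1*2) - 1) + 8)*√h = (√((1 - 2) - 1) + 8)*√h = (√(-1 - 1) + 8)*√h = (√(-2) + 8)*√h = (I*√2 + 8)*√h = (8 + I*√2)*√h = √h*(8 + I*√2))
(2 + 8)*x(2) = (2 + 8)*(√2*(8 + I*√2)) = 10*(√2*(8 + I*√2)) = 10*√2*(8 + I*√2)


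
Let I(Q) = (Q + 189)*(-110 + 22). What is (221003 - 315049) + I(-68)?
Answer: -104694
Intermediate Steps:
I(Q) = -16632 - 88*Q (I(Q) = (189 + Q)*(-88) = -16632 - 88*Q)
(221003 - 315049) + I(-68) = (221003 - 315049) + (-16632 - 88*(-68)) = -94046 + (-16632 + 5984) = -94046 - 10648 = -104694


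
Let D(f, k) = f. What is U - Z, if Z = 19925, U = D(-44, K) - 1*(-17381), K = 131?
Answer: -2588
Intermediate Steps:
U = 17337 (U = -44 - 1*(-17381) = -44 + 17381 = 17337)
U - Z = 17337 - 1*19925 = 17337 - 19925 = -2588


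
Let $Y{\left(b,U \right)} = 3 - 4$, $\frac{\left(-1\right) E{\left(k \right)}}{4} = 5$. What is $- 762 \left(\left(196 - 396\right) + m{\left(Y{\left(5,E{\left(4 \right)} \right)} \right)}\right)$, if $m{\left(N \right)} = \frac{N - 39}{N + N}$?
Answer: $137160$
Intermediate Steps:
$E{\left(k \right)} = -20$ ($E{\left(k \right)} = \left(-4\right) 5 = -20$)
$Y{\left(b,U \right)} = -1$ ($Y{\left(b,U \right)} = 3 - 4 = -1$)
$m{\left(N \right)} = \frac{-39 + N}{2 N}$
$- 762 \left(\left(196 - 396\right) + m{\left(Y{\left(5,E{\left(4 \right)} \right)} \right)}\right) = - 762 \left(\left(196 - 396\right) + \frac{-39 - 1}{2 \left(-1\right)}\right) = - 762 \left(\left(196 - 396\right) + \frac{1}{2} \left(-1\right) \left(-40\right)\right) = - 762 \left(-200 + 20\right) = \left(-762\right) \left(-180\right) = 137160$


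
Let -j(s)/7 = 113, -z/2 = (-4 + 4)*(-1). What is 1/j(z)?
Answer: -1/791 ≈ -0.0012642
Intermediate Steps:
z = 0 (z = -2*(-4 + 4)*(-1) = -0*(-1) = -2*0 = 0)
j(s) = -791 (j(s) = -7*113 = -791)
1/j(z) = 1/(-791) = -1/791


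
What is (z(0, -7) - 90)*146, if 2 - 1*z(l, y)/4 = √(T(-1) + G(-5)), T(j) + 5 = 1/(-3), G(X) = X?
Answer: -11972 - 584*I*√93/3 ≈ -11972.0 - 1877.3*I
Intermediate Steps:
T(j) = -16/3 (T(j) = -5 + 1/(-3) = -5 - ⅓ = -16/3)
z(l, y) = 8 - 4*I*√93/3 (z(l, y) = 8 - 4*√(-16/3 - 5) = 8 - 4*I*√93/3)
(z(0, -7) - 90)*146 = ((8 - 4*I*√93/3) - 90)*146 = (-82 - 4*I*√93/3)*146 = -11972 - 584*I*√93/3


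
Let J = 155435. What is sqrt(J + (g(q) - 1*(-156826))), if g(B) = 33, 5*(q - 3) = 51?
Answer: sqrt(312294) ≈ 558.83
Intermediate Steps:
q = 66/5 (q = 3 + (1/5)*51 = 3 + 51/5 = 66/5 ≈ 13.200)
sqrt(J + (g(q) - 1*(-156826))) = sqrt(155435 + (33 - 1*(-156826))) = sqrt(155435 + (33 + 156826)) = sqrt(155435 + 156859) = sqrt(312294)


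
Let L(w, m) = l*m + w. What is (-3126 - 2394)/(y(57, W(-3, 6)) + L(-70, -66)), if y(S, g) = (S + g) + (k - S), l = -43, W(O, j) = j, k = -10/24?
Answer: -66240/33283 ≈ -1.9902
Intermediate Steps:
k = -5/12 (k = -10*1/24 = -5/12 ≈ -0.41667)
L(w, m) = w - 43*m (L(w, m) = -43*m + w = w - 43*m)
y(S, g) = -5/12 + g (y(S, g) = (S + g) + (-5/12 - S) = -5/12 + g)
(-3126 - 2394)/(y(57, W(-3, 6)) + L(-70, -66)) = (-3126 - 2394)/((-5/12 + 6) + (-70 - 43*(-66))) = -5520/(67/12 + (-70 + 2838)) = -5520/(67/12 + 2768) = -5520/33283/12 = -5520*12/33283 = -66240/33283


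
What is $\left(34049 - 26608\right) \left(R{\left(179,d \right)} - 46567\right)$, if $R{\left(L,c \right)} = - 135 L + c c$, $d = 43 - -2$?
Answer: $-511248787$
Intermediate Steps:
$d = 45$ ($d = 43 + 2 = 45$)
$R{\left(L,c \right)} = c^{2} - 135 L$ ($R{\left(L,c \right)} = - 135 L + c^{2} = c^{2} - 135 L$)
$\left(34049 - 26608\right) \left(R{\left(179,d \right)} - 46567\right) = \left(34049 - 26608\right) \left(\left(45^{2} - 24165\right) - 46567\right) = 7441 \left(\left(2025 - 24165\right) - 46567\right) = 7441 \left(-22140 - 46567\right) = 7441 \left(-68707\right) = -511248787$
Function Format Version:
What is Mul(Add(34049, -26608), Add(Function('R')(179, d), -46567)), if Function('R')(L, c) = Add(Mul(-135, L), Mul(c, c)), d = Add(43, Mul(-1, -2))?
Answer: -511248787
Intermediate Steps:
d = 45 (d = Add(43, 2) = 45)
Function('R')(L, c) = Add(Pow(c, 2), Mul(-135, L)) (Function('R')(L, c) = Add(Mul(-135, L), Pow(c, 2)) = Add(Pow(c, 2), Mul(-135, L)))
Mul(Add(34049, -26608), Add(Function('R')(179, d), -46567)) = Mul(Add(34049, -26608), Add(Add(Pow(45, 2), Mul(-135, 179)), -46567)) = Mul(7441, Add(Add(2025, -24165), -46567)) = Mul(7441, Add(-22140, -46567)) = Mul(7441, -68707) = -511248787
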